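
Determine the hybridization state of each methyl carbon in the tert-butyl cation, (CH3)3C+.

Each methyl carbon carries 4 σ bonds, giving a steric number of 4, so it is sp3.

sp3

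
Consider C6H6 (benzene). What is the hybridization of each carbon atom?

Every ring carbon has three σ bonds and contributes one p electron to the aromatic π system.

sp^2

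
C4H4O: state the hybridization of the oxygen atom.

One O lone pair is in the aromatic π system (p orbital), the other is in an sp2 hybrid in the ring plane; O has two σ bonds + one in-plane lone pair → sp2.

sp2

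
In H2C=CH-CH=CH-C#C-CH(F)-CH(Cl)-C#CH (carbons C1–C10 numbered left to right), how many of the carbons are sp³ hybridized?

C1: sp2
C2: sp2
C3: sp2
C4: sp2
C5: sp
C6: sp
C7: sp3 ✓
C8: sp3 ✓
C9: sp
C10: sp
C7, C8 → 2 sp3 carbons.

2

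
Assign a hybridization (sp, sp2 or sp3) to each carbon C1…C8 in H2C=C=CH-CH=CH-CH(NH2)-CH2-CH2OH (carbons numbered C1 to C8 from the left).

C1 sp2, C2 sp, C3 sp2, C4 sp2, C5 sp2, C6 sp3, C7 sp3, C8 sp3

C1 carries 3 σ bonds, plus one π bond, giving a steric number of 3, so it is sp2.
C2 is sp: 2 σ bonds, plus two π bonds, 2 electron-density regions.
C3 is sp2: 3 σ bonds, plus one π bond, 3 electron-density regions.
C4 is sp2: 3 σ bonds, plus one π bond, 3 electron-density regions.
C5 (3 σ bonds, plus one π bond) has steric number 3: sp2.
C6 is sp3: 4 σ bonds, 4 electron-density regions.
C7 — 4 σ bonds. Steric number 4, so sp3.
C8: 4 σ bonds; 4 regions of electron density → sp3.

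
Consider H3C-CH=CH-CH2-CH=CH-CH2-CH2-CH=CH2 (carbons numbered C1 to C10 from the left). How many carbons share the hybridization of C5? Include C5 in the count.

C5 is sp2 (one π bond).
C1: sp3
C2: sp2 ✓
C3: sp2 ✓
C4: sp3
C5: sp2 ✓
C6: sp2 ✓
C7: sp3
C8: sp3
C9: sp2 ✓
C10: sp2 ✓
6 carbons are sp2.

6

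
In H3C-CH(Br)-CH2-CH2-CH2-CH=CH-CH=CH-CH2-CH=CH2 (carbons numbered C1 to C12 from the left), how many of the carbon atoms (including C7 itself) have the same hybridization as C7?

6

C7 is sp2 (one π bond).
C1: sp3
C2: sp3
C3: sp3
C4: sp3
C5: sp3
C6: sp2 ✓
C7: sp2 ✓
C8: sp2 ✓
C9: sp2 ✓
C10: sp3
C11: sp2 ✓
C12: sp2 ✓
6 carbons are sp2.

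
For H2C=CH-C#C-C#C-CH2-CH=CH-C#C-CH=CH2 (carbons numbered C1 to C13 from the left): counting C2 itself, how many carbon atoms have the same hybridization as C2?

C2 is sp2 (one π bond).
C1: sp2 ✓
C2: sp2 ✓
C3: sp
C4: sp
C5: sp
C6: sp
C7: sp3
C8: sp2 ✓
C9: sp2 ✓
C10: sp
C11: sp
C12: sp2 ✓
C13: sp2 ✓
6 carbons are sp2.

6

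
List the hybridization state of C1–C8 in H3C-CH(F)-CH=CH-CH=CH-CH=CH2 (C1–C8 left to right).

C1 sp3, C2 sp3, C3 sp2, C4 sp2, C5 sp2, C6 sp2, C7 sp2, C8 sp2

C1 carries 4 σ bonds, giving a steric number of 4, so it is sp3.
C2 — 4 σ bonds. Steric number 4, so sp3.
C3 is sp2: 3 σ bonds, plus one π bond, 3 electron-density regions.
C4 — 3 σ bonds, plus one π bond. Steric number 3, so sp2.
C5 — 3 σ bonds, plus one π bond. Steric number 3, so sp2.
C6 carries 3 σ bonds, plus one π bond, giving a steric number of 3, so it is sp2.
C7 carries 3 σ bonds, plus one π bond, giving a steric number of 3, so it is sp2.
C8: 3 σ bonds, plus one π bond; 3 regions of electron density → sp2.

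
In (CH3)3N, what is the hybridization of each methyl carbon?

Each methyl carbon (4 σ bonds) has steric number 4: sp3.

sp³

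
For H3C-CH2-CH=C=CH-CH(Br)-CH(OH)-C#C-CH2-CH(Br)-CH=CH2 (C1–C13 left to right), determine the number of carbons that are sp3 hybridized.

6

C1: sp3 ✓
C2: sp3 ✓
C3: sp2
C4: sp
C5: sp2
C6: sp3 ✓
C7: sp3 ✓
C8: sp
C9: sp
C10: sp3 ✓
C11: sp3 ✓
C12: sp2
C13: sp2
C1, C2, C6, C7, C10, C11 → 6 sp3 carbons.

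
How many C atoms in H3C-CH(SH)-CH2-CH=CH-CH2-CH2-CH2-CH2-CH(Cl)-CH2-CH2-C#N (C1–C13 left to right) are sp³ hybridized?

C1: sp3 ✓
C2: sp3 ✓
C3: sp3 ✓
C4: sp2
C5: sp2
C6: sp3 ✓
C7: sp3 ✓
C8: sp3 ✓
C9: sp3 ✓
C10: sp3 ✓
C11: sp3 ✓
C12: sp3 ✓
C13: sp
C1, C2, C3, C6, C7, C8, C9, C10, C11, C12 → 10 sp3 carbons.

10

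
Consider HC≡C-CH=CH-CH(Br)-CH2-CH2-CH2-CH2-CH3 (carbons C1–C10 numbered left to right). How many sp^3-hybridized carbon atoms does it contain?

C1: sp
C2: sp
C3: sp2
C4: sp2
C5: sp3 ✓
C6: sp3 ✓
C7: sp3 ✓
C8: sp3 ✓
C9: sp3 ✓
C10: sp3 ✓
C5, C6, C7, C8, C9, C10 → 6 sp3 carbons.

6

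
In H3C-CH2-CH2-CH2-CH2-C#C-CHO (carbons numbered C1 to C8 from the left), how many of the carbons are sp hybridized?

2

C1: sp3
C2: sp3
C3: sp3
C4: sp3
C5: sp3
C6: sp ✓
C7: sp ✓
C8: sp2
C6, C7 → 2 sp carbons.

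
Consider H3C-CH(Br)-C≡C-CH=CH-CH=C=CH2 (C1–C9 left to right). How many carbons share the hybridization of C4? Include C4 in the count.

3

C4 is sp (two π bonds).
C1: sp3
C2: sp3
C3: sp ✓
C4: sp ✓
C5: sp2
C6: sp2
C7: sp2
C8: sp ✓
C9: sp2
3 carbons are sp.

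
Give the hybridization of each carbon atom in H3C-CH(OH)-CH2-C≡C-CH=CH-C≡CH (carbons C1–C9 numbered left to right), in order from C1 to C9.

C1 sp3, C2 sp3, C3 sp3, C4 sp, C5 sp, C6 sp2, C7 sp2, C8 sp, C9 sp

C1 (4 σ bonds) has steric number 4: sp3.
C2 — 4 σ bonds. Steric number 4, so sp3.
C3 carries 4 σ bonds, giving a steric number of 4, so it is sp3.
C4 has 2 σ bonds, plus two π bonds: steric number 2 → sp.
C5 is sp: 2 σ bonds, plus two π bonds, 2 electron-density regions.
C6 has 3 σ bonds, plus one π bond: steric number 3 → sp2.
C7 (3 σ bonds, plus one π bond) has steric number 3: sp2.
C8 — 2 σ bonds, plus two π bonds. Steric number 2, so sp.
C9 is sp: 2 σ bonds, plus two π bonds, 2 electron-density regions.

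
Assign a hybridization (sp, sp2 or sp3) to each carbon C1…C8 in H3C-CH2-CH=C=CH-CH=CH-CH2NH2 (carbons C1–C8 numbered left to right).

C1 (4 σ bonds) has steric number 4: sp3.
C2: 4 σ bonds; 4 regions of electron density → sp3.
C3 — 3 σ bonds, plus one π bond. Steric number 3, so sp2.
C4 (2 σ bonds, plus two π bonds) has steric number 2: sp.
C5: 3 σ bonds, plus one π bond — 3 electron domains, sp2.
C6 carries 3 σ bonds, plus one π bond, giving a steric number of 3, so it is sp2.
C7: 3 σ bonds, plus one π bond — 3 electron domains, sp2.
C8 carries 4 σ bonds, giving a steric number of 4, so it is sp3.

C1 sp3, C2 sp3, C3 sp2, C4 sp, C5 sp2, C6 sp2, C7 sp2, C8 sp3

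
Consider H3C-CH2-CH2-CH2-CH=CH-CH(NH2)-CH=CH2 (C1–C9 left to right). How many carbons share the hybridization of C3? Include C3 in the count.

C3 is sp3 (only σ bonds).
C1: sp3 ✓
C2: sp3 ✓
C3: sp3 ✓
C4: sp3 ✓
C5: sp2
C6: sp2
C7: sp3 ✓
C8: sp2
C9: sp2
5 carbons are sp3.

5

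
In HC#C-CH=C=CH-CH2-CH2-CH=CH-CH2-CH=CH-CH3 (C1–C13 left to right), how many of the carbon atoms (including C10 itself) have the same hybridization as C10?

4

C10 is sp3 (only σ bonds).
C1: sp
C2: sp
C3: sp2
C4: sp
C5: sp2
C6: sp3 ✓
C7: sp3 ✓
C8: sp2
C9: sp2
C10: sp3 ✓
C11: sp2
C12: sp2
C13: sp3 ✓
4 carbons are sp3.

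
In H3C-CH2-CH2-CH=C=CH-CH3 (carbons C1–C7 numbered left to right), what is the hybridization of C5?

sp

C5 has 2 σ bonds, plus two π bonds: steric number 2 → sp.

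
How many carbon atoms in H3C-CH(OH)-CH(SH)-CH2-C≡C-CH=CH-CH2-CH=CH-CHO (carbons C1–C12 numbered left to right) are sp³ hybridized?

5

C1: sp3 ✓
C2: sp3 ✓
C3: sp3 ✓
C4: sp3 ✓
C5: sp
C6: sp
C7: sp2
C8: sp2
C9: sp3 ✓
C10: sp2
C11: sp2
C12: sp2
C1, C2, C3, C4, C9 → 5 sp3 carbons.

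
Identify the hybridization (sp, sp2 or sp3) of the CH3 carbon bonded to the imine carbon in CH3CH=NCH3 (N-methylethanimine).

sp^3

The CH3 carbon bonded to the imine carbon: 4 σ bonds; 4 regions of electron density → sp3.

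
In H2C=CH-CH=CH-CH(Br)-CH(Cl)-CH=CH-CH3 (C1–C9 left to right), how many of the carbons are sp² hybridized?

6

C1: sp2 ✓
C2: sp2 ✓
C3: sp2 ✓
C4: sp2 ✓
C5: sp3
C6: sp3
C7: sp2 ✓
C8: sp2 ✓
C9: sp3
C1, C2, C3, C4, C7, C8 → 6 sp2 carbons.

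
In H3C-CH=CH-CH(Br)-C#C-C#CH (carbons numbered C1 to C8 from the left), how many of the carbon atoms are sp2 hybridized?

2

C1: sp3
C2: sp2 ✓
C3: sp2 ✓
C4: sp3
C5: sp
C6: sp
C7: sp
C8: sp
C2, C3 → 2 sp2 carbons.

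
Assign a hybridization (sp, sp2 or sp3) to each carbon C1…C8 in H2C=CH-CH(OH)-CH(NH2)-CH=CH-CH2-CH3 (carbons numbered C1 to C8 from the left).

C1 sp2, C2 sp2, C3 sp3, C4 sp3, C5 sp2, C6 sp2, C7 sp3, C8 sp3

C1 is sp2: 3 σ bonds, plus one π bond, 3 electron-density regions.
C2: 3 σ bonds, plus one π bond; 3 regions of electron density → sp2.
C3: 4 σ bonds — 4 electron domains, sp3.
C4 (4 σ bonds) has steric number 4: sp3.
C5 — 3 σ bonds, plus one π bond. Steric number 3, so sp2.
C6: 3 σ bonds, plus one π bond — 3 electron domains, sp2.
C7 — 4 σ bonds. Steric number 4, so sp3.
C8 (4 σ bonds) has steric number 4: sp3.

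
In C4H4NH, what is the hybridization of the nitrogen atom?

sp²

N has three σ bonds; its lone pair occupies the p orbital and is part of the aromatic π system, so N is sp2 (not the sp3 a naive steric count of 4 would give).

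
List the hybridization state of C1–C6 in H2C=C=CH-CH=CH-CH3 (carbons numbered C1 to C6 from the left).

C1 sp2, C2 sp, C3 sp2, C4 sp2, C5 sp2, C6 sp3

C1 — 3 σ bonds, plus one π bond. Steric number 3, so sp2.
C2: 2 σ bonds, plus two π bonds; 2 regions of electron density → sp.
C3 (3 σ bonds, plus one π bond) has steric number 3: sp2.
C4 is sp2: 3 σ bonds, plus one π bond, 3 electron-density regions.
C5 — 3 σ bonds, plus one π bond. Steric number 3, so sp2.
C6 — 4 σ bonds. Steric number 4, so sp3.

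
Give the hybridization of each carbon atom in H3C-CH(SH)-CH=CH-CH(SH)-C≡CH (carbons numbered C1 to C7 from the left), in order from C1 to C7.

C1 has 4 σ bonds: steric number 4 → sp3.
C2: 4 σ bonds; 4 regions of electron density → sp3.
C3 — 3 σ bonds, plus one π bond. Steric number 3, so sp2.
C4: 3 σ bonds, plus one π bond; 3 regions of electron density → sp2.
C5: 4 σ bonds; 4 regions of electron density → sp3.
C6: 2 σ bonds, plus two π bonds; 2 regions of electron density → sp.
C7: 2 σ bonds, plus two π bonds — 2 electron domains, sp.

C1 sp3, C2 sp3, C3 sp2, C4 sp2, C5 sp3, C6 sp, C7 sp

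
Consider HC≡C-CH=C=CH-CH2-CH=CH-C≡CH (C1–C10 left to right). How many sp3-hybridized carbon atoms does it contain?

C1: sp
C2: sp
C3: sp2
C4: sp
C5: sp2
C6: sp3 ✓
C7: sp2
C8: sp2
C9: sp
C10: sp
C6 → 1 sp3 carbon.

1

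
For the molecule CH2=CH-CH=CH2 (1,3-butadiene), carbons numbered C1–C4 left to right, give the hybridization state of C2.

C2 (3 σ bonds, plus one π bond) has steric number 3: sp2.

sp²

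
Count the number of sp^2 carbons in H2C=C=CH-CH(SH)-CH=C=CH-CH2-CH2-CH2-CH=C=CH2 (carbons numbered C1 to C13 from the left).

6

C1: sp2 ✓
C2: sp
C3: sp2 ✓
C4: sp3
C5: sp2 ✓
C6: sp
C7: sp2 ✓
C8: sp3
C9: sp3
C10: sp3
C11: sp2 ✓
C12: sp
C13: sp2 ✓
C1, C3, C5, C7, C11, C13 → 6 sp2 carbons.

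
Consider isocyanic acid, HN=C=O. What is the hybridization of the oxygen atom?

The oxygen atom: 1 σ bond and 2 lone pairs, plus one π bond; 3 regions of electron density → sp2.

sp^2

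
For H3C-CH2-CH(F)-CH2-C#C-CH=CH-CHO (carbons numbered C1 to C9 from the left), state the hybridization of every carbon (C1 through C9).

C1 — 4 σ bonds. Steric number 4, so sp3.
C2 is sp3: 4 σ bonds, 4 electron-density regions.
C3: 4 σ bonds; 4 regions of electron density → sp3.
C4 has 4 σ bonds: steric number 4 → sp3.
C5: 2 σ bonds, plus two π bonds — 2 electron domains, sp.
C6 carries 2 σ bonds, plus two π bonds, giving a steric number of 2, so it is sp.
C7 — 3 σ bonds, plus one π bond. Steric number 3, so sp2.
C8 has 3 σ bonds, plus one π bond: steric number 3 → sp2.
C9: 3 σ bonds, plus one π bond — 3 electron domains, sp2.

C1 sp3, C2 sp3, C3 sp3, C4 sp3, C5 sp, C6 sp, C7 sp2, C8 sp2, C9 sp2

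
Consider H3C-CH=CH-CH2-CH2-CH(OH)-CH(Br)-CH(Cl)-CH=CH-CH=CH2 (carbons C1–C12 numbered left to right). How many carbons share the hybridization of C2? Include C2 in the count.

C2 is sp2 (one π bond).
C1: sp3
C2: sp2 ✓
C3: sp2 ✓
C4: sp3
C5: sp3
C6: sp3
C7: sp3
C8: sp3
C9: sp2 ✓
C10: sp2 ✓
C11: sp2 ✓
C12: sp2 ✓
6 carbons are sp2.

6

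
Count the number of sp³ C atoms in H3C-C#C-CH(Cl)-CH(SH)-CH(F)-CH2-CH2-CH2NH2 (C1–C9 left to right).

C1: sp3 ✓
C2: sp
C3: sp
C4: sp3 ✓
C5: sp3 ✓
C6: sp3 ✓
C7: sp3 ✓
C8: sp3 ✓
C9: sp3 ✓
C1, C4, C5, C6, C7, C8, C9 → 7 sp3 carbons.

7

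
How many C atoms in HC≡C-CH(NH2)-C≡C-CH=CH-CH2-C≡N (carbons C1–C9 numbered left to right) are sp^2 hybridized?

2

C1: sp
C2: sp
C3: sp3
C4: sp
C5: sp
C6: sp2 ✓
C7: sp2 ✓
C8: sp3
C9: sp
C6, C7 → 2 sp2 carbons.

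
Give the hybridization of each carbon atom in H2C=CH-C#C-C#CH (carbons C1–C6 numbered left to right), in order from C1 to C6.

C1 sp2, C2 sp2, C3 sp, C4 sp, C5 sp, C6 sp

C1 is sp2: 3 σ bonds, plus one π bond, 3 electron-density regions.
C2: 3 σ bonds, plus one π bond — 3 electron domains, sp2.
C3 (2 σ bonds, plus two π bonds) has steric number 2: sp.
C4: 2 σ bonds, plus two π bonds — 2 electron domains, sp.
C5: 2 σ bonds, plus two π bonds — 2 electron domains, sp.
C6 has 2 σ bonds, plus two π bonds: steric number 2 → sp.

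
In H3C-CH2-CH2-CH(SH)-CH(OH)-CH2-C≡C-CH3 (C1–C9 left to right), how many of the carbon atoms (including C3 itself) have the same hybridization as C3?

7

C3 is sp3 (only σ bonds).
C1: sp3 ✓
C2: sp3 ✓
C3: sp3 ✓
C4: sp3 ✓
C5: sp3 ✓
C6: sp3 ✓
C7: sp
C8: sp
C9: sp3 ✓
7 carbons are sp3.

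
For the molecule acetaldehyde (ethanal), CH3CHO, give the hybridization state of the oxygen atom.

sp2

The oxygen atom has 1 σ bond and 2 lone pairs, plus one π bond: steric number 3 → sp2.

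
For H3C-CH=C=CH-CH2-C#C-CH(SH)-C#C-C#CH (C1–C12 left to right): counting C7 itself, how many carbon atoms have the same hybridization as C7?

7

C7 is sp (two π bonds).
C1: sp3
C2: sp2
C3: sp ✓
C4: sp2
C5: sp3
C6: sp ✓
C7: sp ✓
C8: sp3
C9: sp ✓
C10: sp ✓
C11: sp ✓
C12: sp ✓
7 carbons are sp.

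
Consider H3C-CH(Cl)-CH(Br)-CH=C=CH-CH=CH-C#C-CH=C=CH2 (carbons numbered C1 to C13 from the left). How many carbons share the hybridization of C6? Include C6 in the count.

6

C6 is sp2 (one π bond).
C1: sp3
C2: sp3
C3: sp3
C4: sp2 ✓
C5: sp
C6: sp2 ✓
C7: sp2 ✓
C8: sp2 ✓
C9: sp
C10: sp
C11: sp2 ✓
C12: sp
C13: sp2 ✓
6 carbons are sp2.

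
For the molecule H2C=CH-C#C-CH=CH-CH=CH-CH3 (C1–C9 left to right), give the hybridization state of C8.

C8 has 3 σ bonds, plus one π bond: steric number 3 → sp2.

sp^2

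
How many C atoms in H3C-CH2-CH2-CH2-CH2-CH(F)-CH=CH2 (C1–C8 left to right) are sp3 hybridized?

C1: sp3 ✓
C2: sp3 ✓
C3: sp3 ✓
C4: sp3 ✓
C5: sp3 ✓
C6: sp3 ✓
C7: sp2
C8: sp2
C1, C2, C3, C4, C5, C6 → 6 sp3 carbons.

6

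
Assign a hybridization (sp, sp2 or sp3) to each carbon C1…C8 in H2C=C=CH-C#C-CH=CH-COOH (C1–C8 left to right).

C1 is sp2: 3 σ bonds, plus one π bond, 3 electron-density regions.
C2 — 2 σ bonds, plus two π bonds. Steric number 2, so sp.
C3 is sp2: 3 σ bonds, plus one π bond, 3 electron-density regions.
C4 has 2 σ bonds, plus two π bonds: steric number 2 → sp.
C5: 2 σ bonds, plus two π bonds — 2 electron domains, sp.
C6 (3 σ bonds, plus one π bond) has steric number 3: sp2.
C7 — 3 σ bonds, plus one π bond. Steric number 3, so sp2.
C8 is sp2: 3 σ bonds, plus one π bond, 3 electron-density regions.

C1 sp2, C2 sp, C3 sp2, C4 sp, C5 sp, C6 sp2, C7 sp2, C8 sp2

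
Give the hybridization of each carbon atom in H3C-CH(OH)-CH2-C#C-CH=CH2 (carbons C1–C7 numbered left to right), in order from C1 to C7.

C1 sp3, C2 sp3, C3 sp3, C4 sp, C5 sp, C6 sp2, C7 sp2

C1: 4 σ bonds — 4 electron domains, sp3.
C2 — 4 σ bonds. Steric number 4, so sp3.
C3 — 4 σ bonds. Steric number 4, so sp3.
C4: 2 σ bonds, plus two π bonds — 2 electron domains, sp.
C5: 2 σ bonds, plus two π bonds; 2 regions of electron density → sp.
C6 — 3 σ bonds, plus one π bond. Steric number 3, so sp2.
C7 has 3 σ bonds, plus one π bond: steric number 3 → sp2.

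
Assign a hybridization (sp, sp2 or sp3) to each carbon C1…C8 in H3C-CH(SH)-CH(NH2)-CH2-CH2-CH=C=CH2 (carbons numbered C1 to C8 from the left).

C1: 4 σ bonds; 4 regions of electron density → sp3.
C2: 4 σ bonds; 4 regions of electron density → sp3.
C3 is sp3: 4 σ bonds, 4 electron-density regions.
C4: 4 σ bonds — 4 electron domains, sp3.
C5 — 4 σ bonds. Steric number 4, so sp3.
C6 carries 3 σ bonds, plus one π bond, giving a steric number of 3, so it is sp2.
C7: 2 σ bonds, plus two π bonds; 2 regions of electron density → sp.
C8: 3 σ bonds, plus one π bond — 3 electron domains, sp2.

C1 sp3, C2 sp3, C3 sp3, C4 sp3, C5 sp3, C6 sp2, C7 sp, C8 sp2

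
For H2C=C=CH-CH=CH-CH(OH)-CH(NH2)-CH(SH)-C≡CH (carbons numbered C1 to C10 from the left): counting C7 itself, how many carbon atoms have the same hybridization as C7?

C7 is sp3 (only σ bonds).
C1: sp2
C2: sp
C3: sp2
C4: sp2
C5: sp2
C6: sp3 ✓
C7: sp3 ✓
C8: sp3 ✓
C9: sp
C10: sp
3 carbons are sp3.

3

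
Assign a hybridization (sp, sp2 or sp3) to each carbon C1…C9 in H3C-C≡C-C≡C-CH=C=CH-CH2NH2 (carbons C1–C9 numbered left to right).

C1 sp3, C2 sp, C3 sp, C4 sp, C5 sp, C6 sp2, C7 sp, C8 sp2, C9 sp3

C1 carries 4 σ bonds, giving a steric number of 4, so it is sp3.
C2 (2 σ bonds, plus two π bonds) has steric number 2: sp.
C3: 2 σ bonds, plus two π bonds; 2 regions of electron density → sp.
C4 has 2 σ bonds, plus two π bonds: steric number 2 → sp.
C5 is sp: 2 σ bonds, plus two π bonds, 2 electron-density regions.
C6 carries 3 σ bonds, plus one π bond, giving a steric number of 3, so it is sp2.
C7: 2 σ bonds, plus two π bonds — 2 electron domains, sp.
C8 is sp2: 3 σ bonds, plus one π bond, 3 electron-density regions.
C9: 4 σ bonds; 4 regions of electron density → sp3.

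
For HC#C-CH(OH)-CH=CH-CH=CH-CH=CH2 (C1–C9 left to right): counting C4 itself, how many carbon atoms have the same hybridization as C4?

6

C4 is sp2 (one π bond).
C1: sp
C2: sp
C3: sp3
C4: sp2 ✓
C5: sp2 ✓
C6: sp2 ✓
C7: sp2 ✓
C8: sp2 ✓
C9: sp2 ✓
6 carbons are sp2.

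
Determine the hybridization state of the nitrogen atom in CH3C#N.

N has one σ bond and one lone pair: steric number 2 → sp.

sp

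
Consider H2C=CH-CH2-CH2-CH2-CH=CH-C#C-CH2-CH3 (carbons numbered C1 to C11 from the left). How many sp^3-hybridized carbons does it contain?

5

C1: sp2
C2: sp2
C3: sp3 ✓
C4: sp3 ✓
C5: sp3 ✓
C6: sp2
C7: sp2
C8: sp
C9: sp
C10: sp3 ✓
C11: sp3 ✓
C3, C4, C5, C10, C11 → 5 sp3 carbons.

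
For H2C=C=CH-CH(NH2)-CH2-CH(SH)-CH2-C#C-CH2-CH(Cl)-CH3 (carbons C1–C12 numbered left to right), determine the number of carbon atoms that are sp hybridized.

C1: sp2
C2: sp ✓
C3: sp2
C4: sp3
C5: sp3
C6: sp3
C7: sp3
C8: sp ✓
C9: sp ✓
C10: sp3
C11: sp3
C12: sp3
C2, C8, C9 → 3 sp carbons.

3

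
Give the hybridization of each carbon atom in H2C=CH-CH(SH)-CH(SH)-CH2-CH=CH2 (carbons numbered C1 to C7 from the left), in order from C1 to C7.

C1 sp2, C2 sp2, C3 sp3, C4 sp3, C5 sp3, C6 sp2, C7 sp2

C1: 3 σ bonds, plus one π bond — 3 electron domains, sp2.
C2 (3 σ bonds, plus one π bond) has steric number 3: sp2.
C3 — 4 σ bonds. Steric number 4, so sp3.
C4 carries 4 σ bonds, giving a steric number of 4, so it is sp3.
C5 has 4 σ bonds: steric number 4 → sp3.
C6 has 3 σ bonds, plus one π bond: steric number 3 → sp2.
C7 (3 σ bonds, plus one π bond) has steric number 3: sp2.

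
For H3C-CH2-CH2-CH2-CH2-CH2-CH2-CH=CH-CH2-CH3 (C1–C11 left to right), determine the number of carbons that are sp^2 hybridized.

C1: sp3
C2: sp3
C3: sp3
C4: sp3
C5: sp3
C6: sp3
C7: sp3
C8: sp2 ✓
C9: sp2 ✓
C10: sp3
C11: sp3
C8, C9 → 2 sp2 carbons.

2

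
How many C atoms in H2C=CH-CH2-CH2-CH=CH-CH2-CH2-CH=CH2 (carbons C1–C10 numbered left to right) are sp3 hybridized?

4

C1: sp2
C2: sp2
C3: sp3 ✓
C4: sp3 ✓
C5: sp2
C6: sp2
C7: sp3 ✓
C8: sp3 ✓
C9: sp2
C10: sp2
C3, C4, C7, C8 → 4 sp3 carbons.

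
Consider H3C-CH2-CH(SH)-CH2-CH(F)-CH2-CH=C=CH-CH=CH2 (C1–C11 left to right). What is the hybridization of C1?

C1 has 4 σ bonds: steric number 4 → sp3.

sp^3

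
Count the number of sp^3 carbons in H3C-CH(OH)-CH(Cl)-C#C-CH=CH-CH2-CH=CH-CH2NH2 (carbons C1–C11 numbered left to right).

5

C1: sp3 ✓
C2: sp3 ✓
C3: sp3 ✓
C4: sp
C5: sp
C6: sp2
C7: sp2
C8: sp3 ✓
C9: sp2
C10: sp2
C11: sp3 ✓
C1, C2, C3, C8, C11 → 5 sp3 carbons.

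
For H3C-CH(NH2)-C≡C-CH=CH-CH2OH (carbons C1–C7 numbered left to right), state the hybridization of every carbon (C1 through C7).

C1 sp3, C2 sp3, C3 sp, C4 sp, C5 sp2, C6 sp2, C7 sp3

C1: 4 σ bonds — 4 electron domains, sp3.
C2 is sp3: 4 σ bonds, 4 electron-density regions.
C3 is sp: 2 σ bonds, plus two π bonds, 2 electron-density regions.
C4 (2 σ bonds, plus two π bonds) has steric number 2: sp.
C5: 3 σ bonds, plus one π bond — 3 electron domains, sp2.
C6: 3 σ bonds, plus one π bond — 3 electron domains, sp2.
C7 has 4 σ bonds: steric number 4 → sp3.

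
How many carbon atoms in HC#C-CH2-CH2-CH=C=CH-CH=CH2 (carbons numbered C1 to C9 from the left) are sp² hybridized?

C1: sp
C2: sp
C3: sp3
C4: sp3
C5: sp2 ✓
C6: sp
C7: sp2 ✓
C8: sp2 ✓
C9: sp2 ✓
C5, C7, C8, C9 → 4 sp2 carbons.

4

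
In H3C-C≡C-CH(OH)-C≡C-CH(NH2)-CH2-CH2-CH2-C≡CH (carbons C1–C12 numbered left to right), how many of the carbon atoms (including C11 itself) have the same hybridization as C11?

6

C11 is sp (two π bonds).
C1: sp3
C2: sp ✓
C3: sp ✓
C4: sp3
C5: sp ✓
C6: sp ✓
C7: sp3
C8: sp3
C9: sp3
C10: sp3
C11: sp ✓
C12: sp ✓
6 carbons are sp.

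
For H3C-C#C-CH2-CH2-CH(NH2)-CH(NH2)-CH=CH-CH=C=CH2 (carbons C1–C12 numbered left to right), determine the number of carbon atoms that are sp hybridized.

C1: sp3
C2: sp ✓
C3: sp ✓
C4: sp3
C5: sp3
C6: sp3
C7: sp3
C8: sp2
C9: sp2
C10: sp2
C11: sp ✓
C12: sp2
C2, C3, C11 → 3 sp carbons.

3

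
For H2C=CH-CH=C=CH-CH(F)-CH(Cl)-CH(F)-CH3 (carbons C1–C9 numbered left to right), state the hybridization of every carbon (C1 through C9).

C1: 3 σ bonds, plus one π bond; 3 regions of electron density → sp2.
C2: 3 σ bonds, plus one π bond — 3 electron domains, sp2.
C3 carries 3 σ bonds, plus one π bond, giving a steric number of 3, so it is sp2.
C4: 2 σ bonds, plus two π bonds; 2 regions of electron density → sp.
C5: 3 σ bonds, plus one π bond; 3 regions of electron density → sp2.
C6 — 4 σ bonds. Steric number 4, so sp3.
C7 is sp3: 4 σ bonds, 4 electron-density regions.
C8: 4 σ bonds; 4 regions of electron density → sp3.
C9 is sp3: 4 σ bonds, 4 electron-density regions.

C1 sp2, C2 sp2, C3 sp2, C4 sp, C5 sp2, C6 sp3, C7 sp3, C8 sp3, C9 sp3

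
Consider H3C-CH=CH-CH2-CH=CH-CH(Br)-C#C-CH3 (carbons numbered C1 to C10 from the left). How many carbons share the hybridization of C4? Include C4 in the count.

C4 is sp3 (only σ bonds).
C1: sp3 ✓
C2: sp2
C3: sp2
C4: sp3 ✓
C5: sp2
C6: sp2
C7: sp3 ✓
C8: sp
C9: sp
C10: sp3 ✓
4 carbons are sp3.

4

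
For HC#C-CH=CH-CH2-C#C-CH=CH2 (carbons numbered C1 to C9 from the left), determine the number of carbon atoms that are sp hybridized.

4

C1: sp ✓
C2: sp ✓
C3: sp2
C4: sp2
C5: sp3
C6: sp ✓
C7: sp ✓
C8: sp2
C9: sp2
C1, C2, C6, C7 → 4 sp carbons.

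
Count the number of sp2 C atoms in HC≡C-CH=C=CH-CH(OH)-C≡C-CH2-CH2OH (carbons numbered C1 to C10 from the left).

C1: sp
C2: sp
C3: sp2 ✓
C4: sp
C5: sp2 ✓
C6: sp3
C7: sp
C8: sp
C9: sp3
C10: sp3
C3, C5 → 2 sp2 carbons.

2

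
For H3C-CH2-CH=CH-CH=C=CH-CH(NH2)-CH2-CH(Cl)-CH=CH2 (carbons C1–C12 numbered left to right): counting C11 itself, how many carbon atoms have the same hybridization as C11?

C11 is sp2 (one π bond).
C1: sp3
C2: sp3
C3: sp2 ✓
C4: sp2 ✓
C5: sp2 ✓
C6: sp
C7: sp2 ✓
C8: sp3
C9: sp3
C10: sp3
C11: sp2 ✓
C12: sp2 ✓
6 carbons are sp2.

6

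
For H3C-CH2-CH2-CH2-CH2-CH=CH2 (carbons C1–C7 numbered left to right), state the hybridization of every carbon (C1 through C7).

C1 sp3, C2 sp3, C3 sp3, C4 sp3, C5 sp3, C6 sp2, C7 sp2

C1 is sp3: 4 σ bonds, 4 electron-density regions.
C2: 4 σ bonds — 4 electron domains, sp3.
C3 — 4 σ bonds. Steric number 4, so sp3.
C4: 4 σ bonds — 4 electron domains, sp3.
C5 has 4 σ bonds: steric number 4 → sp3.
C6: 3 σ bonds, plus one π bond; 3 regions of electron density → sp2.
C7 has 3 σ bonds, plus one π bond: steric number 3 → sp2.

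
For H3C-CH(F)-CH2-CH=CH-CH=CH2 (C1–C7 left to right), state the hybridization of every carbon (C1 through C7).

C1 sp3, C2 sp3, C3 sp3, C4 sp2, C5 sp2, C6 sp2, C7 sp2

C1: 4 σ bonds — 4 electron domains, sp3.
C2 is sp3: 4 σ bonds, 4 electron-density regions.
C3: 4 σ bonds — 4 electron domains, sp3.
C4 has 3 σ bonds, plus one π bond: steric number 3 → sp2.
C5 (3 σ bonds, plus one π bond) has steric number 3: sp2.
C6 is sp2: 3 σ bonds, plus one π bond, 3 electron-density regions.
C7 has 3 σ bonds, plus one π bond: steric number 3 → sp2.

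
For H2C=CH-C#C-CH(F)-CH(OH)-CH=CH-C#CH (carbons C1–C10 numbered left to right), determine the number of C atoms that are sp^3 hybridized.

C1: sp2
C2: sp2
C3: sp
C4: sp
C5: sp3 ✓
C6: sp3 ✓
C7: sp2
C8: sp2
C9: sp
C10: sp
C5, C6 → 2 sp3 carbons.

2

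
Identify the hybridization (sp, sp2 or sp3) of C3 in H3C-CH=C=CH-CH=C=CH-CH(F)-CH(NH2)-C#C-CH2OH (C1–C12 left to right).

sp

C3 is sp: 2 σ bonds, plus two π bonds, 2 electron-density regions.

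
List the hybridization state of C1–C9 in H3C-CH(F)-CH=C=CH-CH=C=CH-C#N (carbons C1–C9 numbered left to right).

C1 is sp3: 4 σ bonds, 4 electron-density regions.
C2 is sp3: 4 σ bonds, 4 electron-density regions.
C3 is sp2: 3 σ bonds, plus one π bond, 3 electron-density regions.
C4 has 2 σ bonds, plus two π bonds: steric number 2 → sp.
C5 (3 σ bonds, plus one π bond) has steric number 3: sp2.
C6 is sp2: 3 σ bonds, plus one π bond, 3 electron-density regions.
C7 — 2 σ bonds, plus two π bonds. Steric number 2, so sp.
C8: 3 σ bonds, plus one π bond; 3 regions of electron density → sp2.
C9 — 2 σ bonds, plus two π bonds. Steric number 2, so sp.

C1 sp3, C2 sp3, C3 sp2, C4 sp, C5 sp2, C6 sp2, C7 sp, C8 sp2, C9 sp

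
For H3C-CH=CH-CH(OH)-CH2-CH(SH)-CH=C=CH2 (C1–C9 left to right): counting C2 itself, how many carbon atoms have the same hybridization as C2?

4

C2 is sp2 (one π bond).
C1: sp3
C2: sp2 ✓
C3: sp2 ✓
C4: sp3
C5: sp3
C6: sp3
C7: sp2 ✓
C8: sp
C9: sp2 ✓
4 carbons are sp2.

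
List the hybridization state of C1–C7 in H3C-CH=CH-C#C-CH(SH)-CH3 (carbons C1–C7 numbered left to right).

C1 has 4 σ bonds: steric number 4 → sp3.
C2 (3 σ bonds, plus one π bond) has steric number 3: sp2.
C3 is sp2: 3 σ bonds, plus one π bond, 3 electron-density regions.
C4 has 2 σ bonds, plus two π bonds: steric number 2 → sp.
C5 is sp: 2 σ bonds, plus two π bonds, 2 electron-density regions.
C6: 4 σ bonds — 4 electron domains, sp3.
C7 has 4 σ bonds: steric number 4 → sp3.

C1 sp3, C2 sp2, C3 sp2, C4 sp, C5 sp, C6 sp3, C7 sp3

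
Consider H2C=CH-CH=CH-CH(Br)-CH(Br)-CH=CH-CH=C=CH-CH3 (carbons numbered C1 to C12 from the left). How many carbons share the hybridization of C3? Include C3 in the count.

8

C3 is sp2 (one π bond).
C1: sp2 ✓
C2: sp2 ✓
C3: sp2 ✓
C4: sp2 ✓
C5: sp3
C6: sp3
C7: sp2 ✓
C8: sp2 ✓
C9: sp2 ✓
C10: sp
C11: sp2 ✓
C12: sp3
8 carbons are sp2.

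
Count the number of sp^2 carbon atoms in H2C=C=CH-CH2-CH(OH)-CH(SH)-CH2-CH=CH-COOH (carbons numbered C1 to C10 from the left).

C1: sp2 ✓
C2: sp
C3: sp2 ✓
C4: sp3
C5: sp3
C6: sp3
C7: sp3
C8: sp2 ✓
C9: sp2 ✓
C10: sp2 ✓
C1, C3, C8, C9, C10 → 5 sp2 carbons.

5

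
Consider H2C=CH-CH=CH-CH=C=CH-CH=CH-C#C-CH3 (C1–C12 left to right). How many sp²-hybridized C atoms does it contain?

C1: sp2 ✓
C2: sp2 ✓
C3: sp2 ✓
C4: sp2 ✓
C5: sp2 ✓
C6: sp
C7: sp2 ✓
C8: sp2 ✓
C9: sp2 ✓
C10: sp
C11: sp
C12: sp3
C1, C2, C3, C4, C5, C7, C8, C9 → 8 sp2 carbons.

8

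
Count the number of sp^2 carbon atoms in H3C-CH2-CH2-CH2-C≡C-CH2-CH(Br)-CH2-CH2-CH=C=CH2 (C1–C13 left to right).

C1: sp3
C2: sp3
C3: sp3
C4: sp3
C5: sp
C6: sp
C7: sp3
C8: sp3
C9: sp3
C10: sp3
C11: sp2 ✓
C12: sp
C13: sp2 ✓
C11, C13 → 2 sp2 carbons.

2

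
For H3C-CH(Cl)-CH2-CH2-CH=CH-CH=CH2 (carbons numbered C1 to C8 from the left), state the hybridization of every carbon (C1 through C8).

C1 sp3, C2 sp3, C3 sp3, C4 sp3, C5 sp2, C6 sp2, C7 sp2, C8 sp2

C1 carries 4 σ bonds, giving a steric number of 4, so it is sp3.
C2: 4 σ bonds; 4 regions of electron density → sp3.
C3 carries 4 σ bonds, giving a steric number of 4, so it is sp3.
C4 is sp3: 4 σ bonds, 4 electron-density regions.
C5: 3 σ bonds, plus one π bond; 3 regions of electron density → sp2.
C6 (3 σ bonds, plus one π bond) has steric number 3: sp2.
C7: 3 σ bonds, plus one π bond — 3 electron domains, sp2.
C8: 3 σ bonds, plus one π bond — 3 electron domains, sp2.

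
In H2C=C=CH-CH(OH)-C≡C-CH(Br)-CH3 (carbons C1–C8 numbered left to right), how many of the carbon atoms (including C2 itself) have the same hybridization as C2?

C2 is sp (two π bonds).
C1: sp2
C2: sp ✓
C3: sp2
C4: sp3
C5: sp ✓
C6: sp ✓
C7: sp3
C8: sp3
3 carbons are sp.

3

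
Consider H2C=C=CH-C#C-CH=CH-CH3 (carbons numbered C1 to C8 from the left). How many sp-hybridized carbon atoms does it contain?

3

C1: sp2
C2: sp ✓
C3: sp2
C4: sp ✓
C5: sp ✓
C6: sp2
C7: sp2
C8: sp3
C2, C4, C5 → 3 sp carbons.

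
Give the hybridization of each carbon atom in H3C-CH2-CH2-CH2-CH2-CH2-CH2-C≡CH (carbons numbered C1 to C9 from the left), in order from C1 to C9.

C1: 4 σ bonds; 4 regions of electron density → sp3.
C2 — 4 σ bonds. Steric number 4, so sp3.
C3 — 4 σ bonds. Steric number 4, so sp3.
C4 has 4 σ bonds: steric number 4 → sp3.
C5 — 4 σ bonds. Steric number 4, so sp3.
C6 is sp3: 4 σ bonds, 4 electron-density regions.
C7: 4 σ bonds; 4 regions of electron density → sp3.
C8: 2 σ bonds, plus two π bonds; 2 regions of electron density → sp.
C9 has 2 σ bonds, plus two π bonds: steric number 2 → sp.

C1 sp3, C2 sp3, C3 sp3, C4 sp3, C5 sp3, C6 sp3, C7 sp3, C8 sp, C9 sp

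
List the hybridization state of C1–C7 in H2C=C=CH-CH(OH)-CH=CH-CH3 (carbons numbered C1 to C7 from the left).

C1 sp2, C2 sp, C3 sp2, C4 sp3, C5 sp2, C6 sp2, C7 sp3

C1 — 3 σ bonds, plus one π bond. Steric number 3, so sp2.
C2 — 2 σ bonds, plus two π bonds. Steric number 2, so sp.
C3 (3 σ bonds, plus one π bond) has steric number 3: sp2.
C4 has 4 σ bonds: steric number 4 → sp3.
C5 (3 σ bonds, plus one π bond) has steric number 3: sp2.
C6: 3 σ bonds, plus one π bond — 3 electron domains, sp2.
C7 is sp3: 4 σ bonds, 4 electron-density regions.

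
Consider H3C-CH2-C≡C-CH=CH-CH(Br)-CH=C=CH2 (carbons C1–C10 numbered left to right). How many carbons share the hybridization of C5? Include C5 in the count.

4

C5 is sp2 (one π bond).
C1: sp3
C2: sp3
C3: sp
C4: sp
C5: sp2 ✓
C6: sp2 ✓
C7: sp3
C8: sp2 ✓
C9: sp
C10: sp2 ✓
4 carbons are sp2.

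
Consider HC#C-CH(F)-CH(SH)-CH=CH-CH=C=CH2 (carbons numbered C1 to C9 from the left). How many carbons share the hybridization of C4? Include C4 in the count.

2

C4 is sp3 (only σ bonds).
C1: sp
C2: sp
C3: sp3 ✓
C4: sp3 ✓
C5: sp2
C6: sp2
C7: sp2
C8: sp
C9: sp2
2 carbons are sp3.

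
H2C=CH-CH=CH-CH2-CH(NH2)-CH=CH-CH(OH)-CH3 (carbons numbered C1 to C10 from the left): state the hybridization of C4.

C4 — 3 σ bonds, plus one π bond. Steric number 3, so sp2.

sp2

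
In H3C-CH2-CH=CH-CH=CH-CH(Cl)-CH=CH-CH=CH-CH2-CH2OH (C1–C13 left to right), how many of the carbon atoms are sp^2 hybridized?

C1: sp3
C2: sp3
C3: sp2 ✓
C4: sp2 ✓
C5: sp2 ✓
C6: sp2 ✓
C7: sp3
C8: sp2 ✓
C9: sp2 ✓
C10: sp2 ✓
C11: sp2 ✓
C12: sp3
C13: sp3
C3, C4, C5, C6, C8, C9, C10, C11 → 8 sp2 carbons.

8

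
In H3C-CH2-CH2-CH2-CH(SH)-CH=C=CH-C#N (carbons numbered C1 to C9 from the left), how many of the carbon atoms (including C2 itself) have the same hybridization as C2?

C2 is sp3 (only σ bonds).
C1: sp3 ✓
C2: sp3 ✓
C3: sp3 ✓
C4: sp3 ✓
C5: sp3 ✓
C6: sp2
C7: sp
C8: sp2
C9: sp
5 carbons are sp3.

5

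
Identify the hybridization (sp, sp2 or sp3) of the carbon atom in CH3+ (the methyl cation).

Three σ bonds to H, empty p orbital → sp2, trigonal planar.

sp2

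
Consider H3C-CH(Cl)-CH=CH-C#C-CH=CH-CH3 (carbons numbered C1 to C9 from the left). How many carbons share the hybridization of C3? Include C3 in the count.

C3 is sp2 (one π bond).
C1: sp3
C2: sp3
C3: sp2 ✓
C4: sp2 ✓
C5: sp
C6: sp
C7: sp2 ✓
C8: sp2 ✓
C9: sp3
4 carbons are sp2.

4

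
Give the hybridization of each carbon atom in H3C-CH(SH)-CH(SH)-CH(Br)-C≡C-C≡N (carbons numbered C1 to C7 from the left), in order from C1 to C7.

C1 sp3, C2 sp3, C3 sp3, C4 sp3, C5 sp, C6 sp, C7 sp

C1 is sp3: 4 σ bonds, 4 electron-density regions.
C2: 4 σ bonds; 4 regions of electron density → sp3.
C3 carries 4 σ bonds, giving a steric number of 4, so it is sp3.
C4 (4 σ bonds) has steric number 4: sp3.
C5 — 2 σ bonds, plus two π bonds. Steric number 2, so sp.
C6 (2 σ bonds, plus two π bonds) has steric number 2: sp.
C7 has 2 σ bonds, plus two π bonds: steric number 2 → sp.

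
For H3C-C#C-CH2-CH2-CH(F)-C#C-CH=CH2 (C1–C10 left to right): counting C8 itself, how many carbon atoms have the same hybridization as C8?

C8 is sp (two π bonds).
C1: sp3
C2: sp ✓
C3: sp ✓
C4: sp3
C5: sp3
C6: sp3
C7: sp ✓
C8: sp ✓
C9: sp2
C10: sp2
4 carbons are sp.

4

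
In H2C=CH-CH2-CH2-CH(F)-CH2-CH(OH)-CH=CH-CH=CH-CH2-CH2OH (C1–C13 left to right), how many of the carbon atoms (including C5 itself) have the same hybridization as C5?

C5 is sp3 (only σ bonds).
C1: sp2
C2: sp2
C3: sp3 ✓
C4: sp3 ✓
C5: sp3 ✓
C6: sp3 ✓
C7: sp3 ✓
C8: sp2
C9: sp2
C10: sp2
C11: sp2
C12: sp3 ✓
C13: sp3 ✓
7 carbons are sp3.

7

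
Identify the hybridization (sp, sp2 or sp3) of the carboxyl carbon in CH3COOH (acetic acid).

The carboxyl carbon: 3 σ bonds, plus one π bond — 3 electron domains, sp2.

sp^2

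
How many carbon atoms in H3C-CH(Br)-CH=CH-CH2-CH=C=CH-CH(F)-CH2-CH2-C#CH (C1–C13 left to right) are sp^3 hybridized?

6

C1: sp3 ✓
C2: sp3 ✓
C3: sp2
C4: sp2
C5: sp3 ✓
C6: sp2
C7: sp
C8: sp2
C9: sp3 ✓
C10: sp3 ✓
C11: sp3 ✓
C12: sp
C13: sp
C1, C2, C5, C9, C10, C11 → 6 sp3 carbons.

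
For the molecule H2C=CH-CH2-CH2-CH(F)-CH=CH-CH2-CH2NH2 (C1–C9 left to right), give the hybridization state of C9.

sp³

C9: 4 σ bonds; 4 regions of electron density → sp3.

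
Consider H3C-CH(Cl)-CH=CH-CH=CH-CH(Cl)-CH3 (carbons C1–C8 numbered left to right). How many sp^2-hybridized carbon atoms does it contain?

C1: sp3
C2: sp3
C3: sp2 ✓
C4: sp2 ✓
C5: sp2 ✓
C6: sp2 ✓
C7: sp3
C8: sp3
C3, C4, C5, C6 → 4 sp2 carbons.

4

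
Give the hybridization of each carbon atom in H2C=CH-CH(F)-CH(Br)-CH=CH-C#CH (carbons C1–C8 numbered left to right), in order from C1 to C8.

C1 carries 3 σ bonds, plus one π bond, giving a steric number of 3, so it is sp2.
C2 has 3 σ bonds, plus one π bond: steric number 3 → sp2.
C3 (4 σ bonds) has steric number 4: sp3.
C4 — 4 σ bonds. Steric number 4, so sp3.
C5 is sp2: 3 σ bonds, plus one π bond, 3 electron-density regions.
C6: 3 σ bonds, plus one π bond; 3 regions of electron density → sp2.
C7 — 2 σ bonds, plus two π bonds. Steric number 2, so sp.
C8 (2 σ bonds, plus two π bonds) has steric number 2: sp.

C1 sp2, C2 sp2, C3 sp3, C4 sp3, C5 sp2, C6 sp2, C7 sp, C8 sp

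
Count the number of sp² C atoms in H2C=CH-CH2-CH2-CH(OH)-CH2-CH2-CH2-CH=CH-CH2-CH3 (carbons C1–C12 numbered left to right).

C1: sp2 ✓
C2: sp2 ✓
C3: sp3
C4: sp3
C5: sp3
C6: sp3
C7: sp3
C8: sp3
C9: sp2 ✓
C10: sp2 ✓
C11: sp3
C12: sp3
C1, C2, C9, C10 → 4 sp2 carbons.

4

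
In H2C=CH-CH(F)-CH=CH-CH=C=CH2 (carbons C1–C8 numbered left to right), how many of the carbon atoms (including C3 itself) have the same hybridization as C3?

1

C3 is sp3 (only σ bonds).
C1: sp2
C2: sp2
C3: sp3 ✓
C4: sp2
C5: sp2
C6: sp2
C7: sp
C8: sp2
1 carbon is sp3.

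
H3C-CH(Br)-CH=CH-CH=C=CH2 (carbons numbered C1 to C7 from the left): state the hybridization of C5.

sp^2

C5 carries 3 σ bonds, plus one π bond, giving a steric number of 3, so it is sp2.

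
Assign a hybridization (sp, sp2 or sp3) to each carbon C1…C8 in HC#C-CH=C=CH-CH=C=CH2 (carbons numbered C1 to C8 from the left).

C1 sp, C2 sp, C3 sp2, C4 sp, C5 sp2, C6 sp2, C7 sp, C8 sp2

C1 (2 σ bonds, plus two π bonds) has steric number 2: sp.
C2 — 2 σ bonds, plus two π bonds. Steric number 2, so sp.
C3 carries 3 σ bonds, plus one π bond, giving a steric number of 3, so it is sp2.
C4 — 2 σ bonds, plus two π bonds. Steric number 2, so sp.
C5 has 3 σ bonds, plus one π bond: steric number 3 → sp2.
C6: 3 σ bonds, plus one π bond; 3 regions of electron density → sp2.
C7 is sp: 2 σ bonds, plus two π bonds, 2 electron-density regions.
C8 — 3 σ bonds, plus one π bond. Steric number 3, so sp2.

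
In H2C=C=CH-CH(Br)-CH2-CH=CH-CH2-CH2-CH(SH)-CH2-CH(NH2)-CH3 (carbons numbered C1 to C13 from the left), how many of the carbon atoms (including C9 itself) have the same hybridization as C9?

C9 is sp3 (only σ bonds).
C1: sp2
C2: sp
C3: sp2
C4: sp3 ✓
C5: sp3 ✓
C6: sp2
C7: sp2
C8: sp3 ✓
C9: sp3 ✓
C10: sp3 ✓
C11: sp3 ✓
C12: sp3 ✓
C13: sp3 ✓
8 carbons are sp3.

8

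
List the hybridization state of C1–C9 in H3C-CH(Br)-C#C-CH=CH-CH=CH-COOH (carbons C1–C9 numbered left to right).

C1 sp3, C2 sp3, C3 sp, C4 sp, C5 sp2, C6 sp2, C7 sp2, C8 sp2, C9 sp2

C1: 4 σ bonds; 4 regions of electron density → sp3.
C2 — 4 σ bonds. Steric number 4, so sp3.
C3 carries 2 σ bonds, plus two π bonds, giving a steric number of 2, so it is sp.
C4 (2 σ bonds, plus two π bonds) has steric number 2: sp.
C5: 3 σ bonds, plus one π bond; 3 regions of electron density → sp2.
C6 is sp2: 3 σ bonds, plus one π bond, 3 electron-density regions.
C7 — 3 σ bonds, plus one π bond. Steric number 3, so sp2.
C8: 3 σ bonds, plus one π bond — 3 electron domains, sp2.
C9 is sp2: 3 σ bonds, plus one π bond, 3 electron-density regions.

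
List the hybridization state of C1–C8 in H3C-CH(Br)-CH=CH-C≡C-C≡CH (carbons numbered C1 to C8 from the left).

C1: 4 σ bonds; 4 regions of electron density → sp3.
C2 has 4 σ bonds: steric number 4 → sp3.
C3: 3 σ bonds, plus one π bond — 3 electron domains, sp2.
C4: 3 σ bonds, plus one π bond — 3 electron domains, sp2.
C5: 2 σ bonds, plus two π bonds — 2 electron domains, sp.
C6 carries 2 σ bonds, plus two π bonds, giving a steric number of 2, so it is sp.
C7 carries 2 σ bonds, plus two π bonds, giving a steric number of 2, so it is sp.
C8 carries 2 σ bonds, plus two π bonds, giving a steric number of 2, so it is sp.

C1 sp3, C2 sp3, C3 sp2, C4 sp2, C5 sp, C6 sp, C7 sp, C8 sp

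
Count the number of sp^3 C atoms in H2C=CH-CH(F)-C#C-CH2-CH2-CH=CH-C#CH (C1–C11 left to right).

3

C1: sp2
C2: sp2
C3: sp3 ✓
C4: sp
C5: sp
C6: sp3 ✓
C7: sp3 ✓
C8: sp2
C9: sp2
C10: sp
C11: sp
C3, C6, C7 → 3 sp3 carbons.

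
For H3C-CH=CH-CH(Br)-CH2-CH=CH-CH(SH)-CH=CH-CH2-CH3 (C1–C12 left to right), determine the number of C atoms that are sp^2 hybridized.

6

C1: sp3
C2: sp2 ✓
C3: sp2 ✓
C4: sp3
C5: sp3
C6: sp2 ✓
C7: sp2 ✓
C8: sp3
C9: sp2 ✓
C10: sp2 ✓
C11: sp3
C12: sp3
C2, C3, C6, C7, C9, C10 → 6 sp2 carbons.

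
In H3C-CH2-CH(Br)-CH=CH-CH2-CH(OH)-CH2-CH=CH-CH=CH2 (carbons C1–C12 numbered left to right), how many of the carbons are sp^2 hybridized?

6

C1: sp3
C2: sp3
C3: sp3
C4: sp2 ✓
C5: sp2 ✓
C6: sp3
C7: sp3
C8: sp3
C9: sp2 ✓
C10: sp2 ✓
C11: sp2 ✓
C12: sp2 ✓
C4, C5, C9, C10, C11, C12 → 6 sp2 carbons.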